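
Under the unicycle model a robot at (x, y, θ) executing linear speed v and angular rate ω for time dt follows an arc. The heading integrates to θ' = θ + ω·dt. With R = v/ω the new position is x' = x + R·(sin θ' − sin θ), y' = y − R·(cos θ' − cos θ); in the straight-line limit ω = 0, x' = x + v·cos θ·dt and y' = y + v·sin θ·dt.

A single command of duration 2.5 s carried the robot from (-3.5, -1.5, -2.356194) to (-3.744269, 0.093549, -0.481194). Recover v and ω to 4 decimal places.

Δθ = -0.481194 − -2.356194 = 1.875000
ω = Δθ/dt = 1.875000/2.5 = 0.7500
R = −Δy/(cos θ' − cos θ) = -1.0000
v = R·ω = -1.0000·0.7500 = -0.7500

v = -0.7500, ω = 0.7500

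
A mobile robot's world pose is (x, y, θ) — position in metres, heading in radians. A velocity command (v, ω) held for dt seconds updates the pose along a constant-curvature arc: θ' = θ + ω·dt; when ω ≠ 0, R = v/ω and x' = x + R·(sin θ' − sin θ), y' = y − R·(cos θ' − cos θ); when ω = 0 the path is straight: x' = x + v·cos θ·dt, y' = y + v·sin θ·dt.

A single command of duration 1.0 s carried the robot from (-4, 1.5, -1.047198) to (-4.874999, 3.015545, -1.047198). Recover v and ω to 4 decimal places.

v = -1.7500, ω = 0.0000

Δθ = -1.047198 − -1.047198 = 0.000000
ω = Δθ/dt = 0.000000/1.0 = 0.0000
ω = 0 → v = (Δx·cos θ + Δy·sin θ)/dt = -1.7500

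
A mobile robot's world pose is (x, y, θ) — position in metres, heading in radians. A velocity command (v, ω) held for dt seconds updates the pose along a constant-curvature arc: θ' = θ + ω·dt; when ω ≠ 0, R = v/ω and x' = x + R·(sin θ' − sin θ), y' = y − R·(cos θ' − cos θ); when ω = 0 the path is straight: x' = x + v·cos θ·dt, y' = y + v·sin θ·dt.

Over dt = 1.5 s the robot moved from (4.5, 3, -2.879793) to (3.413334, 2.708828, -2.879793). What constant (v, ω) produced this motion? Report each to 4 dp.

v = 0.7500, ω = 0.0000

Δθ = -2.879793 − -2.879793 = 0.000000
ω = Δθ/dt = 0.000000/1.5 = 0.0000
ω = 0 → v = (Δx·cos θ + Δy·sin θ)/dt = 0.7500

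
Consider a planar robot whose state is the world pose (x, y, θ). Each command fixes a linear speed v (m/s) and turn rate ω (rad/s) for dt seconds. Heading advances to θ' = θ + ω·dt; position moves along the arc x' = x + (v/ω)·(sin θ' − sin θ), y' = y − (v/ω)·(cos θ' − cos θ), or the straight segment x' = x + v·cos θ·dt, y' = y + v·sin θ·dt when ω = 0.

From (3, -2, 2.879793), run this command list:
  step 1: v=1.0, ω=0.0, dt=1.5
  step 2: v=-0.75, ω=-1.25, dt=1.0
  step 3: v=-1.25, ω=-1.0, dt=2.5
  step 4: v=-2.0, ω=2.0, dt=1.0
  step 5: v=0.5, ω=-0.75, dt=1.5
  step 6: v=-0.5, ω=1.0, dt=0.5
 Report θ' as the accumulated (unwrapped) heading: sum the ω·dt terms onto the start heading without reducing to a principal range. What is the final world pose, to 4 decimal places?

step 1: θ'=2.8798 (straight) → pose (1.5511, -1.6118, 2.8798)
step 2: θ'=1.6298 (R=0.6000) → pose (1.9948, -2.1559, 1.6298)
step 3: θ'=-0.8702 (R=1.2500) → pose (-0.2086, -3.0355, -0.8702)
step 4: θ'=1.1298 (R=-1.0000) → pose (-1.8774, -3.2533, 1.1298)
step 5: θ'=0.0048 (R=-0.6667) → pose (-1.2777, -2.8712, 0.0048)
step 6: θ'=0.5048 (R=-0.5000) → pose (-1.5171, -2.9336, 0.5048)

(-1.5171, -2.9336, 0.5048)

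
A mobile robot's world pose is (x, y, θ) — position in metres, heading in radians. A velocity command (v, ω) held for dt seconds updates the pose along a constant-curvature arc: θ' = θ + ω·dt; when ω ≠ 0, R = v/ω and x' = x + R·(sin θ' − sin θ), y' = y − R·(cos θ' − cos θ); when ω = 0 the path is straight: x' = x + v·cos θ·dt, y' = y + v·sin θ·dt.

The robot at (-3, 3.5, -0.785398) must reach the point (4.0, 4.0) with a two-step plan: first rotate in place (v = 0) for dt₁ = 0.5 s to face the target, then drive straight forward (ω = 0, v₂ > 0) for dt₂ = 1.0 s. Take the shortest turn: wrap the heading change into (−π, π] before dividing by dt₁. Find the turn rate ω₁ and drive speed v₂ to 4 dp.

ω₁ = 1.7134, v₂ = 7.0178

heading to target = atan2(4−3.5, 4−-3) = 0.0713
Δθ = wrap(0.0713 − -0.7854) = 0.8567; ω₁ = Δθ/dt₁ = 1.7134
distance = √((4−-3)² + (4−3.5)²) = 7.0178; v₂ = distance/dt₂ = 7.0178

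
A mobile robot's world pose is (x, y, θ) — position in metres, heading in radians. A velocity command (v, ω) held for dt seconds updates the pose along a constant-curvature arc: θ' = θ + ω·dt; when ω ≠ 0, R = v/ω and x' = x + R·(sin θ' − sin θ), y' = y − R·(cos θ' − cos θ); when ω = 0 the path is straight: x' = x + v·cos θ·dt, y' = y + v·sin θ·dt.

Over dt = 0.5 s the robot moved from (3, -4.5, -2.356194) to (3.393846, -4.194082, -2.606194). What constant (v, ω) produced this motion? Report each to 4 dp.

Δθ = -2.606194 − -2.356194 = -0.250000
ω = Δθ/dt = -0.250000/0.5 = -0.5000
R = Δx/(sin θ' − sin θ) = 2.0000
v = R·ω = 2.0000·-0.5000 = -1.0000

v = -1.0000, ω = -0.5000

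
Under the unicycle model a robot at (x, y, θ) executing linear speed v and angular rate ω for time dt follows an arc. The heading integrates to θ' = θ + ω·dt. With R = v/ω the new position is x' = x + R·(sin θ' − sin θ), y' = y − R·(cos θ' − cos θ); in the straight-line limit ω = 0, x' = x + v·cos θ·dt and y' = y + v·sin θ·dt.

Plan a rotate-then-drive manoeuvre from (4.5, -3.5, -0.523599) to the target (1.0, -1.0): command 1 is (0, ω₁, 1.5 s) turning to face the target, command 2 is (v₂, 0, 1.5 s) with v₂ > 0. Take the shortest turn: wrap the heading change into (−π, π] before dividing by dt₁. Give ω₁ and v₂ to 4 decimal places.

heading to target = atan2(-1−-3.5, 1−4.5) = 2.5213
Δθ = wrap(2.5213 − -0.5236) = 3.0449; ω₁ = Δθ/dt₁ = 2.0300
distance = √((1−4.5)² + (-1−-3.5)²) = 4.3012; v₂ = distance/dt₂ = 2.8674

ω₁ = 2.0300, v₂ = 2.8674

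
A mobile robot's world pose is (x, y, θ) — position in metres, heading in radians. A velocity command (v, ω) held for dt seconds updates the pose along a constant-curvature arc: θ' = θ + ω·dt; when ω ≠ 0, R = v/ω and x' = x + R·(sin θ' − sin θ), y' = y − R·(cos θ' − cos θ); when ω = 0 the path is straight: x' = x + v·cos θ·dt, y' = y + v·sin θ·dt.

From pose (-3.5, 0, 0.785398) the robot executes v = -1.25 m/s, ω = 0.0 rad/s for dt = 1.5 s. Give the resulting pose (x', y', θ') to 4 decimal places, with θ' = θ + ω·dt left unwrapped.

θ' = 0.7854 + 0.0·1.5 = 0.7854
ω = 0 → straight: x' = -3.5 + -1.25·cos(0.7854)·1.5 = -4.8258
y' = 0 + -1.25·sin(0.7854)·1.5 = -1.3258

(-4.8258, -1.3258, 0.7854)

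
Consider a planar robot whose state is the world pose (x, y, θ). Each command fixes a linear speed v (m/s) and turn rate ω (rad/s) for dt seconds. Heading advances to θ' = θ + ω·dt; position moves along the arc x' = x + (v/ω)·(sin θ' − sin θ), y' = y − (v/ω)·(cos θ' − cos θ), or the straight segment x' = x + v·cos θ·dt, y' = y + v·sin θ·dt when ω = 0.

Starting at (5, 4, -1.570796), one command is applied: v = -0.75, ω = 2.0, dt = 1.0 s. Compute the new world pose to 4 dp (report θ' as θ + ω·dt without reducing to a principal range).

θ' = -1.5708 + 2.0·1.0 = 0.4292
R = v/ω = -0.75/2.0 = -0.3750
x' = 5 + -0.3750·(sin 0.4292 − sin -1.5708) = 4.4689
y' = 4 − -0.3750·(cos 0.4292 − cos -1.5708) = 4.3410

(4.4689, 4.3410, 0.4292)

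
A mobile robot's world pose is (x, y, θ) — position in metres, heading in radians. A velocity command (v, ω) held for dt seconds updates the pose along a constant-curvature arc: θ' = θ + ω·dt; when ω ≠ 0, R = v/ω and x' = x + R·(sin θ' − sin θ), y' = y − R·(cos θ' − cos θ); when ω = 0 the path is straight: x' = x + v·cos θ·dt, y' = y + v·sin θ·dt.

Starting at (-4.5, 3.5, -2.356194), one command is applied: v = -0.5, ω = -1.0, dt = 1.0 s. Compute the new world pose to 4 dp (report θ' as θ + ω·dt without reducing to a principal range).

(-4.0400, 3.6350, -3.3562)

θ' = -2.3562 + -1.0·1.0 = -3.3562
R = v/ω = -0.5/-1.0 = 0.5000
x' = -4.5 + 0.5000·(sin -3.3562 − sin -2.3562) = -4.0400
y' = 3.5 − 0.5000·(cos -3.3562 − cos -2.3562) = 3.6350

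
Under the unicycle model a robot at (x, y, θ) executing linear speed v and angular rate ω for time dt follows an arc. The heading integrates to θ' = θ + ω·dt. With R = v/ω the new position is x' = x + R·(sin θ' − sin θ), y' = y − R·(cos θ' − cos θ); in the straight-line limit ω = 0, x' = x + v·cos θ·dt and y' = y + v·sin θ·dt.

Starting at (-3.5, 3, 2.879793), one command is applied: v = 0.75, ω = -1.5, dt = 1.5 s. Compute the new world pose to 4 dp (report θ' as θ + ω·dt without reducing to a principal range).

θ' = 2.8798 + -1.5·1.5 = 0.6298
R = v/ω = 0.75/-1.5 = -0.5000
x' = -3.5 + -0.5000·(sin 0.6298 − sin 2.8798) = -3.6651
y' = 3 − -0.5000·(cos 0.6298 − cos 2.8798) = 3.8870

(-3.6651, 3.8870, 0.6298)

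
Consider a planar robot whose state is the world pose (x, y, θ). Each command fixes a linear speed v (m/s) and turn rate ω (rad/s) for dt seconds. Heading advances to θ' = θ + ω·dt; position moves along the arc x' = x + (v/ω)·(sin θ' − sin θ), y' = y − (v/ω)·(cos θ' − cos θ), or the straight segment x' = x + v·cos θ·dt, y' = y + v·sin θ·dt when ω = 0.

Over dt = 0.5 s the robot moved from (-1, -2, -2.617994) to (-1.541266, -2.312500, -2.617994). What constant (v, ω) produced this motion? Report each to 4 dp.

Δθ = -2.617994 − -2.617994 = 0.000000
ω = Δθ/dt = 0.000000/0.5 = 0.0000
ω = 0 → v = (Δx·cos θ + Δy·sin θ)/dt = 1.2500

v = 1.2500, ω = 0.0000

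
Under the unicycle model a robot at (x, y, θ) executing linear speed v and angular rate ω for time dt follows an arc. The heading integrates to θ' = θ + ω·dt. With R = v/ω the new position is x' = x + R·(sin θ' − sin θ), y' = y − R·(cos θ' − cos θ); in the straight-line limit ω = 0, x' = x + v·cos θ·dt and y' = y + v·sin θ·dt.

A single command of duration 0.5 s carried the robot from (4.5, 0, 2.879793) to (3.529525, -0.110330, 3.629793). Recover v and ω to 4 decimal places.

v = 2.0000, ω = 1.5000

Δθ = 3.629793 − 2.879793 = 0.750000
ω = Δθ/dt = 0.750000/0.5 = 1.5000
R = Δx/(sin θ' − sin θ) = 1.3333
v = R·ω = 1.3333·1.5000 = 2.0000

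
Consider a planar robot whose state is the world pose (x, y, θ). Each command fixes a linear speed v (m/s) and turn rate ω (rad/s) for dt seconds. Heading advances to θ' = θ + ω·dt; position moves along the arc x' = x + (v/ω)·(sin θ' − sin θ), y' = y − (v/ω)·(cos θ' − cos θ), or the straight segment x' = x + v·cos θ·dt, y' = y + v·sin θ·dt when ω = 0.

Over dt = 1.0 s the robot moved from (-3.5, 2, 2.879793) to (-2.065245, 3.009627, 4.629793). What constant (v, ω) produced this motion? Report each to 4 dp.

v = -2.0000, ω = 1.7500

Δθ = 4.629793 − 2.879793 = 1.750000
ω = Δθ/dt = 1.750000/1.0 = 1.7500
R = Δx/(sin θ' − sin θ) = -1.1429
v = R·ω = -1.1429·1.7500 = -2.0000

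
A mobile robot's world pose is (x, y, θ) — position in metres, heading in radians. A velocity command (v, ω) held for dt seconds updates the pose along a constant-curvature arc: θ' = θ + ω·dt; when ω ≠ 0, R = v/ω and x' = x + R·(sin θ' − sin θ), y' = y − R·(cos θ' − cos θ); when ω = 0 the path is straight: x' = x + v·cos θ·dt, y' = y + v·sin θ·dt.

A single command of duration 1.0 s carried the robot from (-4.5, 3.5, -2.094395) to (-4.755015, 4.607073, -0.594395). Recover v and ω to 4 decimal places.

v = -1.2500, ω = 1.5000

Δθ = -0.594395 − -2.094395 = 1.500000
ω = Δθ/dt = 1.500000/1.0 = 1.5000
R = −Δy/(cos θ' − cos θ) = -0.8333
v = R·ω = -0.8333·1.5000 = -1.2500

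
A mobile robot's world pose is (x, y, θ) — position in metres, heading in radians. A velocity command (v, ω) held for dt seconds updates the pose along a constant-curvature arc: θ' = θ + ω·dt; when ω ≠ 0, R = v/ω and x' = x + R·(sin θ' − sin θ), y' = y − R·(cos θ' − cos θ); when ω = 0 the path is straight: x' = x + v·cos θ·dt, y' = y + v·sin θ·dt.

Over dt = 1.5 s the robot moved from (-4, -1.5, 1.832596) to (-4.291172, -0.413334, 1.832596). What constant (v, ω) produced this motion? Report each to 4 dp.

v = 0.7500, ω = 0.0000

Δθ = 1.832596 − 1.832596 = 0.000000
ω = Δθ/dt = 0.000000/1.5 = 0.0000
ω = 0 → v = (Δx·cos θ + Δy·sin θ)/dt = 0.7500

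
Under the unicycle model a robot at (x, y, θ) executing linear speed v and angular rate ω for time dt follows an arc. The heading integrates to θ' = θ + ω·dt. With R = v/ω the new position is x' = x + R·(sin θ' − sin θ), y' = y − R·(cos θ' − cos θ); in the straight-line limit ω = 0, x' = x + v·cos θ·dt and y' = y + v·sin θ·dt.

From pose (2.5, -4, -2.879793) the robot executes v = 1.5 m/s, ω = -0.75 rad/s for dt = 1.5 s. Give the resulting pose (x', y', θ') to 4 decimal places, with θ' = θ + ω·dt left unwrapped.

θ' = -2.8798 + -0.75·1.5 = -4.0048
R = v/ω = 1.5/-0.75 = -2.0000
x' = 2.5 + -2.0000·(sin -4.0048 − sin -2.8798) = 0.4625
y' = -4 − -2.0000·(cos -4.0048 − cos -2.8798) = -3.3682

(0.4625, -3.3682, -4.0048)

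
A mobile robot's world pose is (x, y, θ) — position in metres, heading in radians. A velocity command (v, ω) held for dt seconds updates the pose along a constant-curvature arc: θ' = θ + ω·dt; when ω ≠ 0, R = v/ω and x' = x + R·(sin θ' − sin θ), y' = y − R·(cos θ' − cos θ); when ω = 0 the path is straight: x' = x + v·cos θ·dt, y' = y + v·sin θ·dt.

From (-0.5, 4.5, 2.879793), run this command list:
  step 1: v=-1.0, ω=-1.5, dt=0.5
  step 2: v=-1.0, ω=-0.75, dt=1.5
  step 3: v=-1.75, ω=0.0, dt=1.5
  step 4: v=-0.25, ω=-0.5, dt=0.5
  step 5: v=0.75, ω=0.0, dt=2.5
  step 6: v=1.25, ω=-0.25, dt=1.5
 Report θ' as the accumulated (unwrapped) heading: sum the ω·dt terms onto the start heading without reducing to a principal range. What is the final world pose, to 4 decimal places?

step 1: θ'=2.1298 (R=0.6667) → pose (-0.1074, 4.2096, 2.1298)
step 2: θ'=1.0048 (R=1.3333) → pose (-0.1123, 2.7875, 1.0048)
step 3: θ'=1.0048 (straight) → pose (-1.5200, 0.5718, 1.0048)
step 4: θ'=0.7548 (R=0.5000) → pose (-1.5995, 0.4758, 0.7548)
step 5: θ'=0.7548 (straight) → pose (-0.2337, 1.7604, 0.7548)
step 6: θ'=0.3798 (R=-5.0000) → pose (1.3383, 2.7620, 0.3798)

(1.3383, 2.7620, 0.3798)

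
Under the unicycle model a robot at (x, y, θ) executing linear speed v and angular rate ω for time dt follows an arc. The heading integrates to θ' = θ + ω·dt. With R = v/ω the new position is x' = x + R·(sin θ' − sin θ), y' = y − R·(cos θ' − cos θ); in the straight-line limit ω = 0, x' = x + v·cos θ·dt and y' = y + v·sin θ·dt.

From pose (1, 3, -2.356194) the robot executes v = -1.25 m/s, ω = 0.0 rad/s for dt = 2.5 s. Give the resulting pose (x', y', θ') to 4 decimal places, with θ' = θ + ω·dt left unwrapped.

θ' = -2.3562 + 0.0·2.5 = -2.3562
ω = 0 → straight: x' = 1 + -1.25·cos(-2.3562)·2.5 = 3.2097
y' = 3 + -1.25·sin(-2.3562)·2.5 = 5.2097

(3.2097, 5.2097, -2.3562)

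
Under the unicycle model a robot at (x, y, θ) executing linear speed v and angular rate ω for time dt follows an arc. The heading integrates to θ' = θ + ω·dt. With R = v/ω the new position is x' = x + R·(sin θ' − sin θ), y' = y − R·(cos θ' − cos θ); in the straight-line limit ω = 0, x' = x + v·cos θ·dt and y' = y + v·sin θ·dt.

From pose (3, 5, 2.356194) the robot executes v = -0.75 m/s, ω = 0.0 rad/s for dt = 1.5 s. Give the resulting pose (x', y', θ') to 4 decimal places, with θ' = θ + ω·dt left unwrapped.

(3.7955, 4.2045, 2.3562)

θ' = 2.3562 + 0.0·1.5 = 2.3562
ω = 0 → straight: x' = 3 + -0.75·cos(2.3562)·1.5 = 3.7955
y' = 5 + -0.75·sin(2.3562)·1.5 = 4.2045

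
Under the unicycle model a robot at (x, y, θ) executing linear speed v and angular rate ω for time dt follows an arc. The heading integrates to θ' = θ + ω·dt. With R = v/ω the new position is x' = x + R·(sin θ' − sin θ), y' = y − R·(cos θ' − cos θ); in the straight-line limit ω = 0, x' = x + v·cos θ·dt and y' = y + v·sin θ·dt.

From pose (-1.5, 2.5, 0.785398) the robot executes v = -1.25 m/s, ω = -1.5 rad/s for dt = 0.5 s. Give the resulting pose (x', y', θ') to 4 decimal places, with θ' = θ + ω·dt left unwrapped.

(-2.0598, 2.2564, 0.0354)

θ' = 0.7854 + -1.5·0.5 = 0.0354
R = v/ω = -1.25/-1.5 = 0.8333
x' = -1.5 + 0.8333·(sin 0.0354 − sin 0.7854) = -2.0598
y' = 2.5 − 0.8333·(cos 0.0354 − cos 0.7854) = 2.2564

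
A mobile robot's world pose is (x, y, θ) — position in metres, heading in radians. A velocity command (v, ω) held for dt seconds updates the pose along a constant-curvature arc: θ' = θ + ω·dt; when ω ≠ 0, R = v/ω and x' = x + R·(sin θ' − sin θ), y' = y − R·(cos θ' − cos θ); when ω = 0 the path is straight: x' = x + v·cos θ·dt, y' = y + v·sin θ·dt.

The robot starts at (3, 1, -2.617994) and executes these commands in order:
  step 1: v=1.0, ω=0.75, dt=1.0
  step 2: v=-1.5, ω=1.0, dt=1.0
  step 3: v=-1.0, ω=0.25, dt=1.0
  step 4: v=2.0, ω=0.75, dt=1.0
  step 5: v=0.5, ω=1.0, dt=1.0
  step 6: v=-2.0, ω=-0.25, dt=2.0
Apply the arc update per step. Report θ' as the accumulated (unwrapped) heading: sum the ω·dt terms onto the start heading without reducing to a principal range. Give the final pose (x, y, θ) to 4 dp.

step 1: θ'=-1.8680 (R=1.3333) → pose (2.3918, 0.2358, -1.8680)
step 2: θ'=-0.8680 (R=-1.5000) → pose (2.1021, 1.6446, -0.8680)
step 3: θ'=-0.6180 (R=-4.0000) → pose (1.3676, 2.3193, -0.6180)
step 4: θ'=0.1320 (R=2.6667) → pose (3.2636, 1.8493, 0.1320)
step 5: θ'=1.1320 (R=0.5000) → pose (3.6505, 2.1325, 1.1320)
step 6: θ'=0.6320 (R=8.0000) → pose (1.1344, -0.9235, 0.6320)

(1.1344, -0.9235, 0.6320)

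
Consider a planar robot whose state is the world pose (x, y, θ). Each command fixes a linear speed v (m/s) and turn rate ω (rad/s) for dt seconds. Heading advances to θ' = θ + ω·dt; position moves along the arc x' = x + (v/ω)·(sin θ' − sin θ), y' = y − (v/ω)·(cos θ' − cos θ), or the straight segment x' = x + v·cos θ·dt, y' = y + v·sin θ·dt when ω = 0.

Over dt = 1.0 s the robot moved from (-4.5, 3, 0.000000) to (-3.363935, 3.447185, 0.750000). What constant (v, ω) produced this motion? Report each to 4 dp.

v = 1.2500, ω = 0.7500

Δθ = 0.750000 − 0.000000 = 0.750000
ω = Δθ/dt = 0.750000/1.0 = 0.7500
R = Δx/(sin θ' − sin θ) = 1.6667
v = R·ω = 1.6667·0.7500 = 1.2500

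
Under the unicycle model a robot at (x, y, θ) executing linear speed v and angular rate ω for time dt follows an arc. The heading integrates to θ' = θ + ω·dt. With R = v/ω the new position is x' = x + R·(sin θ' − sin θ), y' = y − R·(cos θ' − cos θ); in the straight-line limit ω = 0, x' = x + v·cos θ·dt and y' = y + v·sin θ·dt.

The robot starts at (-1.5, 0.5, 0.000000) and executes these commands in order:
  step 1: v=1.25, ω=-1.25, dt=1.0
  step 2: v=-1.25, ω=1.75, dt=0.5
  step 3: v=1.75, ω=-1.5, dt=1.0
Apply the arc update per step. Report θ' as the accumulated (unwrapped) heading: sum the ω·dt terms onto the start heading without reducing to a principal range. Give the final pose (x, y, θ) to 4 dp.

(-0.2815, -1.1803, -1.8750)

step 1: θ'=-1.2500 (R=-1.0000) → pose (-0.5510, -0.1847, -1.2500)
step 2: θ'=-0.3750 (R=-0.7143) → pose (-0.9672, 0.2547, -0.3750)
step 3: θ'=-1.8750 (R=-1.1667) → pose (-0.2815, -1.1803, -1.8750)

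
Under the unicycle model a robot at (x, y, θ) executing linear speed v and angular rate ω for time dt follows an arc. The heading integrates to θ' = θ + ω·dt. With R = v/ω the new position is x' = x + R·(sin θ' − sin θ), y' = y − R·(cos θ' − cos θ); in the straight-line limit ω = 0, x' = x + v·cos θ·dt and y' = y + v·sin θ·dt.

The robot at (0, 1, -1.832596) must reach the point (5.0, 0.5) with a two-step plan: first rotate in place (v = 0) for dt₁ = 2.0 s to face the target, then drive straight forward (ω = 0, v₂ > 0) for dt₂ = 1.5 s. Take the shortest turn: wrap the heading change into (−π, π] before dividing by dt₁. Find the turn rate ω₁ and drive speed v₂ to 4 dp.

ω₁ = 0.8665, v₂ = 3.3500

heading to target = atan2(0.5−1, 5−0) = -0.0997
Δθ = wrap(-0.0997 − -1.8326) = 1.7329; ω₁ = Δθ/dt₁ = 0.8665
distance = √((5−0)² + (0.5−1)²) = 5.0249; v₂ = distance/dt₂ = 3.3500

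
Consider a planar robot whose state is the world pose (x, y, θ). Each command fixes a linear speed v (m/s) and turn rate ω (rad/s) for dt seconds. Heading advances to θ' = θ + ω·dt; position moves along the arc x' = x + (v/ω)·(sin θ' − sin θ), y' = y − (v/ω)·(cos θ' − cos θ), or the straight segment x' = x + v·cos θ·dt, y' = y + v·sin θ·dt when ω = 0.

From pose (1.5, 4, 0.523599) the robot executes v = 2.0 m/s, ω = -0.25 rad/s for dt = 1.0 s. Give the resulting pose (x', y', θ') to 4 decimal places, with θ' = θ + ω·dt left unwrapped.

(3.3384, 4.7742, 0.2736)

θ' = 0.5236 + -0.25·1.0 = 0.2736
R = v/ω = 2.0/-0.25 = -8.0000
x' = 1.5 + -8.0000·(sin 0.2736 − sin 0.5236) = 3.3384
y' = 4 − -8.0000·(cos 0.2736 − cos 0.5236) = 4.7742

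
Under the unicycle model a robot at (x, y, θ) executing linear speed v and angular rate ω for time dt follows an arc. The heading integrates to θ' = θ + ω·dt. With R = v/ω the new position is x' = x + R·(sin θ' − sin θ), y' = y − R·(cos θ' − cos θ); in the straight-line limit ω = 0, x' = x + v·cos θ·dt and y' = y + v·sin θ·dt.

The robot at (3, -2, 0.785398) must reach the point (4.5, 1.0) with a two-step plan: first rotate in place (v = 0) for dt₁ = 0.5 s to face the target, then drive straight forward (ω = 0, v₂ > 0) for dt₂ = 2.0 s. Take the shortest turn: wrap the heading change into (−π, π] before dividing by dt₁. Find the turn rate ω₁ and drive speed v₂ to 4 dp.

heading to target = atan2(1−-2, 4.5−3) = 1.1071
Δθ = wrap(1.1071 − 0.7854) = 0.3218; ω₁ = Δθ/dt₁ = 0.6435
distance = √((4.5−3)² + (1−-2)²) = 3.3541; v₂ = distance/dt₂ = 1.6771

ω₁ = 0.6435, v₂ = 1.6771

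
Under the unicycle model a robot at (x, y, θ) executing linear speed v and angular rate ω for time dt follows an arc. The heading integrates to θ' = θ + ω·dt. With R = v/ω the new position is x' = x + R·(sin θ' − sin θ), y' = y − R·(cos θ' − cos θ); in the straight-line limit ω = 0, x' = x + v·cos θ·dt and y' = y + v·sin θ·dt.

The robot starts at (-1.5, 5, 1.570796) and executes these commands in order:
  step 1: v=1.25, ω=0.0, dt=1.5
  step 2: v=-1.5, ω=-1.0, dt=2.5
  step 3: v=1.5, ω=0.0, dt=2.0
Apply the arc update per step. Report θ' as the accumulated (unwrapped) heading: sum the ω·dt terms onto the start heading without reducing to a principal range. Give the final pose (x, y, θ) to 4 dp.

step 1: θ'=1.5708 (straight) → pose (-1.5000, 6.8750, 1.5708)
step 2: θ'=-0.9292 (R=1.5000) → pose (-4.2017, 5.9773, -0.9292)
step 3: θ'=-0.9292 (straight) → pose (-2.4063, 3.5739, -0.9292)

(-2.4063, 3.5739, -0.9292)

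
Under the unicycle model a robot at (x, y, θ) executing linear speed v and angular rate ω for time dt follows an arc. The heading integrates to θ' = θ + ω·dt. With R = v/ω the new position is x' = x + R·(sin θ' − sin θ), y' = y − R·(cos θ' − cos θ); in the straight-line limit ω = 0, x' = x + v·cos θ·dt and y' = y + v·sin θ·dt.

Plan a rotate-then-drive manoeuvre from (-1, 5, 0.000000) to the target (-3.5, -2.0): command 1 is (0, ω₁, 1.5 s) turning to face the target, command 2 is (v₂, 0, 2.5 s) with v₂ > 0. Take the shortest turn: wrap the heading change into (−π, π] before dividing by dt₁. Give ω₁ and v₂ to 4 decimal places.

heading to target = atan2(-2−5, -3.5−-1) = -1.9138
Δθ = wrap(-1.9138 − 0.0000) = -1.9138; ω₁ = Δθ/dt₁ = -1.2759
distance = √((-3.5−-1)² + (-2−5)²) = 7.4330; v₂ = distance/dt₂ = 2.9732

ω₁ = -1.2759, v₂ = 2.9732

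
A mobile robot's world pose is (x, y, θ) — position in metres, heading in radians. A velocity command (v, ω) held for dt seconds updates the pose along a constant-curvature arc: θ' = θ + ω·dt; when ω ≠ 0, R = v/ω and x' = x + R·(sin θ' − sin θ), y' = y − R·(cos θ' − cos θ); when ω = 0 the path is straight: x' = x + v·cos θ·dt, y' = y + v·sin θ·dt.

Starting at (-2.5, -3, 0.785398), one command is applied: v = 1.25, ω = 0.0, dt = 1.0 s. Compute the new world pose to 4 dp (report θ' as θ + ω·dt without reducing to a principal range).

(-1.6161, -2.1161, 0.7854)

θ' = 0.7854 + 0.0·1.0 = 0.7854
ω = 0 → straight: x' = -2.5 + 1.25·cos(0.7854)·1.0 = -1.6161
y' = -3 + 1.25·sin(0.7854)·1.0 = -2.1161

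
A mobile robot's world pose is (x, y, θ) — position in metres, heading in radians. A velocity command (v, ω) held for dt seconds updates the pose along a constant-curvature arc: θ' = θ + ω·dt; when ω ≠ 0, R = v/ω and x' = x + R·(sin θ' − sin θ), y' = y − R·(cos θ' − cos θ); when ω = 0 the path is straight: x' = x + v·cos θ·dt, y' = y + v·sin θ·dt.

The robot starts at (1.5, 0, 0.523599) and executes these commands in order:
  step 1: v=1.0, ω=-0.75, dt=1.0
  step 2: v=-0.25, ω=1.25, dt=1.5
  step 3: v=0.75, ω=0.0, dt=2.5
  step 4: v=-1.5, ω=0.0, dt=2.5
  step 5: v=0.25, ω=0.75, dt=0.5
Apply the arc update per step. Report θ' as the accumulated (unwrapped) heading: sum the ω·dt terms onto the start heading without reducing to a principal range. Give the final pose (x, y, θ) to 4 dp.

step 1: θ'=-0.2264 (R=-1.3333) → pose (2.4660, 0.1446, -0.2264)
step 2: θ'=1.6486 (R=-0.2000) → pose (2.2217, -0.0658, 1.6486)
step 3: θ'=1.6486 (straight) → pose (2.0759, 1.8035, 1.6486)
step 4: θ'=1.6486 (straight) → pose (2.3674, -1.9352, 1.6486)
step 5: θ'=2.0236 (R=0.3333) → pose (2.3348, -1.8152, 2.0236)

(2.3348, -1.8152, 2.0236)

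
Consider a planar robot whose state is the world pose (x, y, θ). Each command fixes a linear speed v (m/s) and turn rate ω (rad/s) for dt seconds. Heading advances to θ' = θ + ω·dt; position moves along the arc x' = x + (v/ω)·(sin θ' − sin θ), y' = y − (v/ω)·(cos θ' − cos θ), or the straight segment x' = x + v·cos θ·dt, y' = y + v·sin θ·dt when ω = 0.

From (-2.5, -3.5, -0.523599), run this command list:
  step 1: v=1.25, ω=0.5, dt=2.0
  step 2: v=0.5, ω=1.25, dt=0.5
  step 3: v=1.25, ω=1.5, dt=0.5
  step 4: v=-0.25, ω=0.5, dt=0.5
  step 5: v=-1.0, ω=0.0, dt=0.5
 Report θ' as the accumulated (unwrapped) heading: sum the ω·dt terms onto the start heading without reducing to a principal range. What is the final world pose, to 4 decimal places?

step 1: θ'=0.4764 (R=2.5000) → pose (-0.1035, -3.5566, 0.4764)
step 2: θ'=1.1014 (R=0.4000) → pose (0.0698, -3.3820, 1.1014)
step 3: θ'=1.8514 (R=0.8333) → pose (0.1273, -2.7743, 1.8514)
step 4: θ'=2.1014 (R=-0.5000) → pose (0.1765, -2.8889, 2.1014)
step 5: θ'=2.1014 (straight) → pose (0.4295, -3.3201, 2.1014)

(0.4295, -3.3201, 2.1014)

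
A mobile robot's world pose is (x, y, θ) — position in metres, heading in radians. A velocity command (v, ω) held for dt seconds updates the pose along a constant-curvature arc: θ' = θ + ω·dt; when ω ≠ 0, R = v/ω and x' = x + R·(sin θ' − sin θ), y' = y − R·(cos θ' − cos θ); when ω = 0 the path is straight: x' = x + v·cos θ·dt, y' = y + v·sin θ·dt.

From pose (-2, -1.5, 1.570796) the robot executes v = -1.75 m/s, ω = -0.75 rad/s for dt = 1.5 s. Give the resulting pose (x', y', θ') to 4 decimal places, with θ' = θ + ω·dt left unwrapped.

θ' = 1.5708 + -0.75·1.5 = 0.4458
R = v/ω = -1.75/-0.75 = 2.3333
x' = -2 + 2.3333·(sin 0.4458 − sin 1.5708) = -3.3273
y' = -1.5 − 2.3333·(cos 0.4458 − cos 1.5708) = -3.6053

(-3.3273, -3.6053, 0.4458)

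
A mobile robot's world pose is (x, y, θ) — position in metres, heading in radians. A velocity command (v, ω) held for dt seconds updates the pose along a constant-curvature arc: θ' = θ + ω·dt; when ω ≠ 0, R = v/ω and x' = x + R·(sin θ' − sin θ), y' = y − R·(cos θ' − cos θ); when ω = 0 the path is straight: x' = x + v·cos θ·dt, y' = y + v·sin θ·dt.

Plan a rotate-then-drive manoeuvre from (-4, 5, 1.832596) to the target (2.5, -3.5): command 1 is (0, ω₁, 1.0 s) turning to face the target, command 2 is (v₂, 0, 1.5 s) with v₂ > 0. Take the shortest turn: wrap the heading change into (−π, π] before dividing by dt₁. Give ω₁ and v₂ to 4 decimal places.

ω₁ = -2.7505, v₂ = 7.1336

heading to target = atan2(-3.5−5, 2.5−-4) = -0.9179
Δθ = wrap(-0.9179 − 1.8326) = -2.7505; ω₁ = Δθ/dt₁ = -2.7505
distance = √((2.5−-4)² + (-3.5−5)²) = 10.7005; v₂ = distance/dt₂ = 7.1336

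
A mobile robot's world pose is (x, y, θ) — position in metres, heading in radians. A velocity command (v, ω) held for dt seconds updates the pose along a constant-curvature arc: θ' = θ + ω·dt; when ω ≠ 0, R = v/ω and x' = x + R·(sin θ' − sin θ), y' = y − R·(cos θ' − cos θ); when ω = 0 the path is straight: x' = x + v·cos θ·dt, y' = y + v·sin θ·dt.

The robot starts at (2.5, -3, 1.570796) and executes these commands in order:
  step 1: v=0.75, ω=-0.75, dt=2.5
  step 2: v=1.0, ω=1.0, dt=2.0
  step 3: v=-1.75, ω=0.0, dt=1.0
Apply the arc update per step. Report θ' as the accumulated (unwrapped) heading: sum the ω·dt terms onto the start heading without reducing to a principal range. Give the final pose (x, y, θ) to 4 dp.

step 1: θ'=-0.3042 (R=-1.0000) → pose (3.7995, -2.0459, -0.3042)
step 2: θ'=1.6958 (R=1.0000) → pose (5.0913, -0.9672, 1.6958)
step 3: θ'=1.6958 (straight) → pose (5.3094, -2.7035, 1.6958)

(5.3094, -2.7035, 1.6958)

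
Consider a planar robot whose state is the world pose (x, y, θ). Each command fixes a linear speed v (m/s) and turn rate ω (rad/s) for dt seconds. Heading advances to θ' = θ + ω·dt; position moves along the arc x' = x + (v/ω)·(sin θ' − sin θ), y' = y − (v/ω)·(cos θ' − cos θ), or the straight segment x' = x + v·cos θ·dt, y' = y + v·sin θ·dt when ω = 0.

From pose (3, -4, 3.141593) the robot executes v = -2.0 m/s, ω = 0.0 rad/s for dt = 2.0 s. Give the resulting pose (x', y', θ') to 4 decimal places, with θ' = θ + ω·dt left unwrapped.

(7.0000, -4.0000, 3.1416)

θ' = 3.1416 + 0.0·2.0 = 3.1416
ω = 0 → straight: x' = 3 + -2.0·cos(3.1416)·2.0 = 7.0000
y' = -4 + -2.0·sin(3.1416)·2.0 = -4.0000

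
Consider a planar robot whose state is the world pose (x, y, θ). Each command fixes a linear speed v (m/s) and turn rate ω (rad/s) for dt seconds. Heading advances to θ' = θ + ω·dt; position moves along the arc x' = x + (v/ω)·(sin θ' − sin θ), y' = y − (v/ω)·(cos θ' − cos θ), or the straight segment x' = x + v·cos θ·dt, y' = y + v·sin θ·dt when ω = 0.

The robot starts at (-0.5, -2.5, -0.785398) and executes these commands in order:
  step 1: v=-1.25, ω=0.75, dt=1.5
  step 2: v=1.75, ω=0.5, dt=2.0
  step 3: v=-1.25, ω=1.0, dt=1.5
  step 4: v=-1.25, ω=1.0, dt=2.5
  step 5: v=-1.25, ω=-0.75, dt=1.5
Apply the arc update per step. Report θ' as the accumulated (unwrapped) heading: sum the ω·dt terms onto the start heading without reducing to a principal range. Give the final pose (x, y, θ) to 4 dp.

(2.1212, 2.6122, 4.2146)

step 1: θ'=0.3396 (R=-1.6667) → pose (-2.2337, -2.1070, 0.3396)
step 2: θ'=1.3396 (R=3.5000) → pose (0.0073, 0.3911, 1.3396)
step 3: θ'=2.8396 (R=-1.2500) → pose (0.8523, -1.0888, 2.8396)
step 4: θ'=5.3396 (R=-1.2500) → pose (2.2361, 0.8383, 5.3396)
step 5: θ'=4.2146 (R=1.6667) → pose (2.1212, 2.6122, 4.2146)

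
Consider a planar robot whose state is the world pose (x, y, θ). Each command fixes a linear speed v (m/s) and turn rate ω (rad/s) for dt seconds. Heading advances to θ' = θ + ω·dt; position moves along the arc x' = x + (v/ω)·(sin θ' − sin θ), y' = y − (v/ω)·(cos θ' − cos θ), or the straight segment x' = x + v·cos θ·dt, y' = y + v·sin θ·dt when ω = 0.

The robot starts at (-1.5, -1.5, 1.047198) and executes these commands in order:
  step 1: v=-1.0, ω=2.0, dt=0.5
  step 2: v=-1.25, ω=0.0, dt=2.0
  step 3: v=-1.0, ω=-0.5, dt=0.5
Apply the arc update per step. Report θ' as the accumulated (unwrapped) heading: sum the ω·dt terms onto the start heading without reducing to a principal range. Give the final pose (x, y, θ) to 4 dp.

step 1: θ'=2.0472 (R=-0.5000) → pose (-1.5113, -1.9793, 2.0472)
step 2: θ'=2.0472 (straight) → pose (-0.3649, -4.2009, 2.0472)
step 3: θ'=1.7972 (R=2.0000) → pose (-0.1932, -4.6691, 1.7972)

(-0.1932, -4.6691, 1.7972)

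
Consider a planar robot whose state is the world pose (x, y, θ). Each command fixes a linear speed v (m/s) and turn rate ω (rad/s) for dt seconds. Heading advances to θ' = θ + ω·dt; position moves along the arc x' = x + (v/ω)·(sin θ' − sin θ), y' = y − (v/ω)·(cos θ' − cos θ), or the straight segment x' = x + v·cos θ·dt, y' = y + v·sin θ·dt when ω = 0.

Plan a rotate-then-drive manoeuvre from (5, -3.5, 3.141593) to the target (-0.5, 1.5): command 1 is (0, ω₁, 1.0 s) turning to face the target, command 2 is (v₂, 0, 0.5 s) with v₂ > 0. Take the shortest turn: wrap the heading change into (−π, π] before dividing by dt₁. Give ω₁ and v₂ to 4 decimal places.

heading to target = atan2(1.5−-3.5, -0.5−5) = 2.4038
Δθ = wrap(2.4038 − 3.1416) = -0.7378; ω₁ = Δθ/dt₁ = -0.7378
distance = √((-0.5−5)² + (1.5−-3.5)²) = 7.4330; v₂ = distance/dt₂ = 14.8661

ω₁ = -0.7378, v₂ = 14.8661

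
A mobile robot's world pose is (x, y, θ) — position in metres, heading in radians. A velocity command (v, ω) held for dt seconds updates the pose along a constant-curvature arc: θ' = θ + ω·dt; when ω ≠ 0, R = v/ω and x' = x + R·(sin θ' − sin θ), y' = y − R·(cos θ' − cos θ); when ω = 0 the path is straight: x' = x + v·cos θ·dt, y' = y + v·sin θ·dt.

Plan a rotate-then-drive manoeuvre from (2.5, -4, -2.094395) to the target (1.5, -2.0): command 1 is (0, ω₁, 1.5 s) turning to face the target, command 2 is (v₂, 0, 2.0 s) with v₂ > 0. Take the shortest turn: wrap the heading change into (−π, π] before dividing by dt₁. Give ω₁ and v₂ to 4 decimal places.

heading to target = atan2(-2−-4, 1.5−2.5) = 2.0344
Δθ = wrap(2.0344 − -2.0944) = -2.1543; ω₁ = Δθ/dt₁ = -1.4362
distance = √((1.5−2.5)² + (-2−-4)²) = 2.2361; v₂ = distance/dt₂ = 1.1180

ω₁ = -1.4362, v₂ = 1.1180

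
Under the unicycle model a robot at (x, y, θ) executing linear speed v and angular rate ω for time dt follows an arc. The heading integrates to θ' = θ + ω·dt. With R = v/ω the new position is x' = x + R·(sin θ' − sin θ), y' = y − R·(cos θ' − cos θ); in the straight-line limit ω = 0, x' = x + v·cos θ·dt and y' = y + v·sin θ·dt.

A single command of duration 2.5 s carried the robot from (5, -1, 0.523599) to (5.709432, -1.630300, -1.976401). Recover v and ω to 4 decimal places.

Δθ = -1.976401 − 0.523599 = -2.500000
ω = Δθ/dt = -2.500000/2.5 = -1.0000
R = Δx/(sin θ' − sin θ) = -0.5000
v = R·ω = -0.5000·-1.0000 = 0.5000

v = 0.5000, ω = -1.0000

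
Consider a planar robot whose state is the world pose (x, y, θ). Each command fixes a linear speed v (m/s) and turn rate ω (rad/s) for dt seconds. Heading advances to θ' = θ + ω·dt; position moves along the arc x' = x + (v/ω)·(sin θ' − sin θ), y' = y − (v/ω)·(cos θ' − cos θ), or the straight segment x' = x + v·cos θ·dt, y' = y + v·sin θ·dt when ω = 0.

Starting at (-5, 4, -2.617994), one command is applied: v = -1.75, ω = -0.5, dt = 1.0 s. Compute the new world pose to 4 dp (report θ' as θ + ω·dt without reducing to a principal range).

θ' = -2.6180 + -0.5·1.0 = -3.1180
R = v/ω = -1.75/-0.5 = 3.5000
x' = -5 + 3.5000·(sin -3.1180 − sin -2.6180) = -3.3326
y' = 4 − 3.5000·(cos -3.1180 − cos -2.6180) = 4.4679

(-3.3326, 4.4679, -3.1180)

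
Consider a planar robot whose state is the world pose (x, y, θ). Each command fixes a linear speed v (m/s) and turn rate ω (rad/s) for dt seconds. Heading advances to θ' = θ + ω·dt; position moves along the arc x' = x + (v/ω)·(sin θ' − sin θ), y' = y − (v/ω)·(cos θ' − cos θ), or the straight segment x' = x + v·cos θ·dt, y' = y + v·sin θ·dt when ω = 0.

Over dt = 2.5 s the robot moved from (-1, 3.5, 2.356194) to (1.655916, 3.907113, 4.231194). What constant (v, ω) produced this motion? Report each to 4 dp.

v = -1.2500, ω = 0.7500

Δθ = 4.231194 − 2.356194 = 1.875000
ω = Δθ/dt = 1.875000/2.5 = 0.7500
R = Δx/(sin θ' − sin θ) = -1.6667
v = R·ω = -1.6667·0.7500 = -1.2500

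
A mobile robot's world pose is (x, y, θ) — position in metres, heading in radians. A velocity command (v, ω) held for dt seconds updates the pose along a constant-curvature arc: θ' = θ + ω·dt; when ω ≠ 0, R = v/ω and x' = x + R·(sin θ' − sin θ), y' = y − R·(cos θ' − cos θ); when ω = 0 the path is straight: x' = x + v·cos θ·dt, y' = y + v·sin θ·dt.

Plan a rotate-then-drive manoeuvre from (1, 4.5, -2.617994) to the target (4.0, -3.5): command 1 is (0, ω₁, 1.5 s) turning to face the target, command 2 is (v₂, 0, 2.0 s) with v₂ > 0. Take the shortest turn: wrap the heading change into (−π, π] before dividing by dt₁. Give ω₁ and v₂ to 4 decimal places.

ω₁ = 0.9373, v₂ = 4.2720

heading to target = atan2(-3.5−4.5, 4−1) = -1.2120
Δθ = wrap(-1.2120 − -2.6180) = 1.4060; ω₁ = Δθ/dt₁ = 0.9373
distance = √((4−1)² + (-3.5−4.5)²) = 8.5440; v₂ = distance/dt₂ = 4.2720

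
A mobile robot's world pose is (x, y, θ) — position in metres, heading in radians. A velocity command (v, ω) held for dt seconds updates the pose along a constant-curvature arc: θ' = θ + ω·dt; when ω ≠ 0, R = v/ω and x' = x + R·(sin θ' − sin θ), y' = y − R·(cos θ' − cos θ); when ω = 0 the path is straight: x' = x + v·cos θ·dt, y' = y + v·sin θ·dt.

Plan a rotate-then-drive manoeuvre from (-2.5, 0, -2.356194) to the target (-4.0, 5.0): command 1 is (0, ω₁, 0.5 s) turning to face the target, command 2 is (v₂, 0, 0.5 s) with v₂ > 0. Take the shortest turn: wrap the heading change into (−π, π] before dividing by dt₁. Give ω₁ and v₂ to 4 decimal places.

ω₁ = -4.1295, v₂ = 10.4403

heading to target = atan2(5−0, -4−-2.5) = 1.8623
Δθ = wrap(1.8623 − -2.3562) = -2.0647; ω₁ = Δθ/dt₁ = -4.1295
distance = √((-4−-2.5)² + (5−0)²) = 5.2202; v₂ = distance/dt₂ = 10.4403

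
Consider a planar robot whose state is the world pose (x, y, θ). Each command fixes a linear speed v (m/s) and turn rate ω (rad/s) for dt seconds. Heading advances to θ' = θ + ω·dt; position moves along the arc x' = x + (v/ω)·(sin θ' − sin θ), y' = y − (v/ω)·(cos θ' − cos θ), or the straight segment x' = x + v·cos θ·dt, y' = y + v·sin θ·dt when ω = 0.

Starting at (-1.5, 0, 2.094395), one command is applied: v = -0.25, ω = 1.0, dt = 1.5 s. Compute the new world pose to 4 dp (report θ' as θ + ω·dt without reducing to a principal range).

(-1.1741, -0.0998, 3.5944)

θ' = 2.0944 + 1.0·1.5 = 3.5944
R = v/ω = -0.25/1.0 = -0.2500
x' = -1.5 + -0.2500·(sin 3.5944 − sin 2.0944) = -1.1741
y' = 0 − -0.2500·(cos 3.5944 − cos 2.0944) = -0.0998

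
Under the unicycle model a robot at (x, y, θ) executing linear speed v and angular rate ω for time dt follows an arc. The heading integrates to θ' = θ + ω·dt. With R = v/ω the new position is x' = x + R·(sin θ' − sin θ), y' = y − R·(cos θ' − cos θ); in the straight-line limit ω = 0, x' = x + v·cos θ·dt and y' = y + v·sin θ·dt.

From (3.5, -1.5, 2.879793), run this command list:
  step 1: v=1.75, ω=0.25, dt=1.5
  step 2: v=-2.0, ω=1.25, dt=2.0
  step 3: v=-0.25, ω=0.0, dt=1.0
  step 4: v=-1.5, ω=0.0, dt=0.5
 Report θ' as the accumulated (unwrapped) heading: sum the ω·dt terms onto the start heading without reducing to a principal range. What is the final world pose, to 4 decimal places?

step 1: θ'=3.2548 (R=7.0000) → pose (0.8976, -1.3063, 3.2548)
step 2: θ'=5.7548 (R=-1.6000) → pose (1.5235, 1.6653, 5.7548)
step 3: θ'=5.7548 (straight) → pose (1.3075, 1.7913, 5.7548)
step 4: θ'=5.7548 (straight) → pose (0.6598, 2.1694, 5.7548)

(0.6598, 2.1694, 5.7548)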